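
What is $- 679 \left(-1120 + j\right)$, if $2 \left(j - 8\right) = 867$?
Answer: $\frac{921403}{2} \approx 4.607 \cdot 10^{5}$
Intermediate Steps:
$j = \frac{883}{2}$ ($j = 8 + \frac{1}{2} \cdot 867 = 8 + \frac{867}{2} = \frac{883}{2} \approx 441.5$)
$- 679 \left(-1120 + j\right) = - 679 \left(-1120 + \frac{883}{2}\right) = \left(-679\right) \left(- \frac{1357}{2}\right) = \frac{921403}{2}$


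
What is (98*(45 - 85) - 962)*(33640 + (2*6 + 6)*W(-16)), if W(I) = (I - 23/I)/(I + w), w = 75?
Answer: -38753274503/236 ≈ -1.6421e+8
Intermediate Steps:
W(I) = (I - 23/I)/(75 + I) (W(I) = (I - 23/I)/(I + 75) = (I - 23/I)/(75 + I))
(98*(45 - 85) - 962)*(33640 + (2*6 + 6)*W(-16)) = (98*(45 - 85) - 962)*(33640 + (2*6 + 6)*((-23 + (-16)²)/((-16)*(75 - 16)))) = (98*(-40) - 962)*(33640 + (12 + 6)*(-1/16*(-23 + 256)/59)) = (-3920 - 962)*(33640 + 18*(-1/16*1/59*233)) = -4882*(33640 + 18*(-233/944)) = -4882*(33640 - 2097/472) = -4882*15875983/472 = -38753274503/236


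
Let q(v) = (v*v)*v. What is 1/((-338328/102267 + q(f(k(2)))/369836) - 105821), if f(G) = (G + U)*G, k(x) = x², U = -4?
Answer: -11363/1202481615 ≈ -9.4496e-6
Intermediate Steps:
f(G) = G*(-4 + G) (f(G) = (G - 4)*G = (-4 + G)*G = G*(-4 + G))
q(v) = v³ (q(v) = v²*v = v³)
1/((-338328/102267 + q(f(k(2)))/369836) - 105821) = 1/((-338328/102267 + (2²*(-4 + 2²))³/369836) - 105821) = 1/((-338328*1/102267 + (4*(-4 + 4))³*(1/369836)) - 105821) = 1/((-37592/11363 + (4*0)³*(1/369836)) - 105821) = 1/((-37592/11363 + 0³*(1/369836)) - 105821) = 1/((-37592/11363 + 0*(1/369836)) - 105821) = 1/((-37592/11363 + 0) - 105821) = 1/(-37592/11363 - 105821) = 1/(-1202481615/11363) = -11363/1202481615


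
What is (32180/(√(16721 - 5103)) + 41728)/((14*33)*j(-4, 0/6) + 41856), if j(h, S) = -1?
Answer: 20864/20697 + 8045*√11618/120228873 ≈ 1.0153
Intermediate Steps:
(32180/(√(16721 - 5103)) + 41728)/((14*33)*j(-4, 0/6) + 41856) = (32180/(√(16721 - 5103)) + 41728)/((14*33)*(-1) + 41856) = (32180/(√11618) + 41728)/(462*(-1) + 41856) = (32180*(√11618/11618) + 41728)/(-462 + 41856) = (16090*√11618/5809 + 41728)/41394 = (41728 + 16090*√11618/5809)*(1/41394) = 20864/20697 + 8045*√11618/120228873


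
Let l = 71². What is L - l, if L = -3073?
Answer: -8114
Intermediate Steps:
l = 5041
L - l = -3073 - 1*5041 = -3073 - 5041 = -8114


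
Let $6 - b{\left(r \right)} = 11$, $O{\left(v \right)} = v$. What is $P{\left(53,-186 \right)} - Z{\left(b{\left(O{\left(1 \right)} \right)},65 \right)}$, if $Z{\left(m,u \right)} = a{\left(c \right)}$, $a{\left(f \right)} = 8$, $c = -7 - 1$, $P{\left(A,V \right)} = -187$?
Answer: $-195$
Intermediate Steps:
$c = -8$ ($c = -7 - 1 = -8$)
$b{\left(r \right)} = -5$ ($b{\left(r \right)} = 6 - 11 = -5$)
$Z{\left(m,u \right)} = 8$
$P{\left(53,-186 \right)} - Z{\left(b{\left(O{\left(1 \right)} \right)},65 \right)} = -187 - 8 = -195$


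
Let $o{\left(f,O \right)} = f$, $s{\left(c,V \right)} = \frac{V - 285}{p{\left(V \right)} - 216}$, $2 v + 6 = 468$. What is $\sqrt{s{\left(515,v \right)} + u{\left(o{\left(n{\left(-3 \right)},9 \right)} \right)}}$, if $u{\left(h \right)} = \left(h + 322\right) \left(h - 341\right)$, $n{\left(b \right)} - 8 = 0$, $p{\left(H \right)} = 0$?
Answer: $\frac{i \sqrt{439559}}{2} \approx 331.5 i$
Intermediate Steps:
$v = 231$ ($v = -3 + \frac{1}{2} \cdot 468 = -3 + 234 = 231$)
$n{\left(b \right)} = 8$ ($n{\left(b \right)} = 8 + 0 = 8$)
$s{\left(c,V \right)} = \frac{95}{72} - \frac{V}{216}$ ($s{\left(c,V \right)} = \frac{V - 285}{0 - 216} = \frac{-285 + V}{-216} = \left(-285 + V\right) \left(- \frac{1}{216}\right) = \frac{95}{72} - \frac{V}{216}$)
$u{\left(h \right)} = \left(-341 + h\right) \left(322 + h\right)$ ($u{\left(h \right)} = \left(322 + h\right) \left(-341 + h\right) = \left(-341 + h\right) \left(322 + h\right)$)
$\sqrt{s{\left(515,v \right)} + u{\left(o{\left(n{\left(-3 \right)},9 \right)} \right)}} = \sqrt{\left(\frac{95}{72} - \frac{77}{72}\right) - \left(109954 - 64\right)} = \sqrt{\left(\frac{95}{72} - \frac{77}{72}\right) - 109890} = \sqrt{\frac{1}{4} - 109890} = \sqrt{- \frac{439559}{4}} = \frac{i \sqrt{439559}}{2}$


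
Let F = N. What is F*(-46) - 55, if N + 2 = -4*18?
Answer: 3349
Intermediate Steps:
N = -74 (N = -2 - 4*18 = -2 - 72 = -74)
F = -74
F*(-46) - 55 = -74*(-46) - 55 = 3404 - 55 = 3349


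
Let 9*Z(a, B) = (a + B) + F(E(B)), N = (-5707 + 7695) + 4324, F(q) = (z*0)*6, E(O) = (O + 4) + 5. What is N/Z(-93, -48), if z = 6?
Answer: -18936/47 ≈ -402.89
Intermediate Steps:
E(O) = 9 + O (E(O) = (4 + O) + 5 = 9 + O)
F(q) = 0 (F(q) = (6*0)*6 = 0*6 = 0)
N = 6312 (N = 1988 + 4324 = 6312)
Z(a, B) = B/9 + a/9 (Z(a, B) = ((a + B) + 0)/9 = ((B + a) + 0)/9 = (B + a)/9 = B/9 + a/9)
N/Z(-93, -48) = 6312/((1/9)*(-48) + (1/9)*(-93)) = 6312/(-16/3 - 31/3) = 6312/(-47/3) = 6312*(-3/47) = -18936/47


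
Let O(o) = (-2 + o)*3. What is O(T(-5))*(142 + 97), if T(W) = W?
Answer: -5019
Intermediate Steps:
O(o) = -6 + 3*o
O(T(-5))*(142 + 97) = (-6 + 3*(-5))*(142 + 97) = (-6 - 15)*239 = -21*239 = -5019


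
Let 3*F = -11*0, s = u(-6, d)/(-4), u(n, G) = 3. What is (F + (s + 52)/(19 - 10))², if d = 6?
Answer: 42025/1296 ≈ 32.427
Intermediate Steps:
s = -¾ (s = 3/(-4) = 3*(-¼) = -¾ ≈ -0.75000)
F = 0 (F = (-11*0)/3 = (⅓)*0 = 0)
(F + (s + 52)/(19 - 10))² = (0 + (-¾ + 52)/(19 - 10))² = (0 + (205/4)/9)² = (0 + (205/4)*(⅑))² = (0 + 205/36)² = (205/36)² = 42025/1296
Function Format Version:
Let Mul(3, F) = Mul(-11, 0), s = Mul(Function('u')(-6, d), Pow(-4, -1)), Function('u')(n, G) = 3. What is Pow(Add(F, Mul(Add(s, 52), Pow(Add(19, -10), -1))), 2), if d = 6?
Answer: Rational(42025, 1296) ≈ 32.427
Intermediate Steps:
s = Rational(-3, 4) (s = Mul(3, Pow(-4, -1)) = Mul(3, Rational(-1, 4)) = Rational(-3, 4) ≈ -0.75000)
F = 0 (F = Mul(Rational(1, 3), Mul(-11, 0)) = Mul(Rational(1, 3), 0) = 0)
Pow(Add(F, Mul(Add(s, 52), Pow(Add(19, -10), -1))), 2) = Pow(Add(0, Mul(Add(Rational(-3, 4), 52), Pow(Add(19, -10), -1))), 2) = Pow(Add(0, Mul(Rational(205, 4), Pow(9, -1))), 2) = Pow(Add(0, Mul(Rational(205, 4), Rational(1, 9))), 2) = Pow(Add(0, Rational(205, 36)), 2) = Pow(Rational(205, 36), 2) = Rational(42025, 1296)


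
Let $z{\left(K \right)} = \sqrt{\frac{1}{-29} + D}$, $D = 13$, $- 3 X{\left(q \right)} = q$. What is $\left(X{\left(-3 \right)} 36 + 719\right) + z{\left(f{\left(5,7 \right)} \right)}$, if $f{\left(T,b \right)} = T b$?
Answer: $755 + \frac{2 \sqrt{2726}}{29} \approx 758.6$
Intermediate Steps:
$X{\left(q \right)} = - \frac{q}{3}$
$z{\left(K \right)} = \frac{2 \sqrt{2726}}{29}$ ($z{\left(K \right)} = \sqrt{\frac{1}{-29} + 13} = \sqrt{- \frac{1}{29} + 13} = \sqrt{\frac{376}{29}} = \frac{2 \sqrt{2726}}{29}$)
$\left(X{\left(-3 \right)} 36 + 719\right) + z{\left(f{\left(5,7 \right)} \right)} = \left(\left(- \frac{1}{3}\right) \left(-3\right) 36 + 719\right) + \frac{2 \sqrt{2726}}{29} = \left(1 \cdot 36 + 719\right) + \frac{2 \sqrt{2726}}{29} = \left(36 + 719\right) + \frac{2 \sqrt{2726}}{29} = 755 + \frac{2 \sqrt{2726}}{29}$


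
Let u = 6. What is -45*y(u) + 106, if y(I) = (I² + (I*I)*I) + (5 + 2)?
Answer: -11549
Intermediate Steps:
y(I) = 7 + I² + I³ (y(I) = (I² + I²*I) + 7 = (I² + I³) + 7 = 7 + I² + I³)
-45*y(u) + 106 = -45*(7 + 6² + 6³) + 106 = -45*(7 + 36 + 216) + 106 = -45*259 + 106 = -11655 + 106 = -11549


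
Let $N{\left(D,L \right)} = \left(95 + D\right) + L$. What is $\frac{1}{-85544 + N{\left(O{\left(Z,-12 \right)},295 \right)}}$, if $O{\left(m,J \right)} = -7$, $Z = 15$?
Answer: $- \frac{1}{85161} \approx -1.1742 \cdot 10^{-5}$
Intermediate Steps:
$N{\left(D,L \right)} = 95 + D + L$
$\frac{1}{-85544 + N{\left(O{\left(Z,-12 \right)},295 \right)}} = \frac{1}{-85544 + \left(95 - 7 + 295\right)} = \frac{1}{-85544 + 383} = \frac{1}{-85161} = - \frac{1}{85161}$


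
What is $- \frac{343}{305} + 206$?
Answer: $\frac{62487}{305} \approx 204.88$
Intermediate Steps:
$- \frac{343}{305} + 206 = \frac{62487}{305}$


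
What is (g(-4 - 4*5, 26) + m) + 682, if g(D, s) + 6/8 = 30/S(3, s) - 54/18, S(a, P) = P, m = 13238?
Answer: 723705/52 ≈ 13917.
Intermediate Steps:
g(D, s) = -15/4 + 30/s (g(D, s) = -¾ + (30/s - 54/18) = -¾ + (30/s - 54*1/18) = -¾ + (30/s - 3) = -¾ + (-3 + 30/s) = -15/4 + 30/s)
(g(-4 - 4*5, 26) + m) + 682 = ((-15/4 + 30/26) + 13238) + 682 = ((-15/4 + 30*(1/26)) + 13238) + 682 = ((-15/4 + 15/13) + 13238) + 682 = (-135/52 + 13238) + 682 = 688241/52 + 682 = 723705/52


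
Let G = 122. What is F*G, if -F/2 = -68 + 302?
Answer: -57096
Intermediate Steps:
F = -468 (F = -2*(-68 + 302) = -2*234 = -468)
F*G = -468*122 = -57096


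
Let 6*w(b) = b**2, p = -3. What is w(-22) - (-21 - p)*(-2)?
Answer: 134/3 ≈ 44.667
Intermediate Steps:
w(b) = b**2/6
w(-22) - (-21 - p)*(-2) = (1/6)*(-22)**2 - (-21 - 1*(-3))*(-2) = (1/6)*484 - (-21 + 3)*(-2) = 242/3 - (-18)*(-2) = 242/3 - 1*36 = 242/3 - 36 = 134/3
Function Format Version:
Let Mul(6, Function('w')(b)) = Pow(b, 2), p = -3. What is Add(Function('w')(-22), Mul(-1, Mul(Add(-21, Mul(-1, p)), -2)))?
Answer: Rational(134, 3) ≈ 44.667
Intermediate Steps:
Function('w')(b) = Mul(Rational(1, 6), Pow(b, 2))
Add(Function('w')(-22), Mul(-1, Mul(Add(-21, Mul(-1, p)), -2))) = Add(Mul(Rational(1, 6), Pow(-22, 2)), Mul(-1, Mul(Add(-21, Mul(-1, -3)), -2))) = Add(Mul(Rational(1, 6), 484), Mul(-1, Mul(Add(-21, 3), -2))) = Add(Rational(242, 3), Mul(-1, Mul(-18, -2))) = Add(Rational(242, 3), Mul(-1, 36)) = Add(Rational(242, 3), -36) = Rational(134, 3)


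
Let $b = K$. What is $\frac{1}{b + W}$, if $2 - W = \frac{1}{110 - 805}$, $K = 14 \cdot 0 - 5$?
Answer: $- \frac{695}{2084} \approx -0.33349$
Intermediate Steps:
$K = -5$ ($K = 0 - 5 = -5$)
$b = -5$
$W = \frac{1391}{695}$ ($W = 2 - \frac{1}{110 - 805} = 2 - \frac{1}{-695} = 2 - - \frac{1}{695} = 2 + \frac{1}{695} = \frac{1391}{695} \approx 2.0014$)
$\frac{1}{b + W} = \frac{1}{-5 + \frac{1391}{695}} = \frac{1}{- \frac{2084}{695}} = - \frac{695}{2084}$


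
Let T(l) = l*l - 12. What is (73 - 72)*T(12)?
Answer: 132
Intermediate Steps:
T(l) = -12 + l**2 (T(l) = l**2 - 12 = -12 + l**2)
(73 - 72)*T(12) = (73 - 72)*(-12 + 12**2) = 1*(-12 + 144) = 1*132 = 132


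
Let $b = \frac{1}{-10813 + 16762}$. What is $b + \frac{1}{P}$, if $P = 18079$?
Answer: $\frac{24028}{107551971} \approx 0.00022341$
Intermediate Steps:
$b = \frac{1}{5949} \approx 0.0001681$
$b + \frac{1}{P} = \frac{1}{5949} + \frac{1}{18079} = \frac{24028}{107551971}$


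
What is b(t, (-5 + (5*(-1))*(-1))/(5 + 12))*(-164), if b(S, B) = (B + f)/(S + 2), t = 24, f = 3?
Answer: -246/13 ≈ -18.923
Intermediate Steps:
b(S, B) = (3 + B)/(2 + S) (b(S, B) = (B + 3)/(S + 2) = (3 + B)/(2 + S))
b(t, (-5 + (5*(-1))*(-1))/(5 + 12))*(-164) = ((3 + (-5 + (5*(-1))*(-1))/(5 + 12))/(2 + 24))*(-164) = ((3 + (-5 - 5*(-1))/17)/26)*(-164) = ((3 + (-5 + 5)*(1/17))/26)*(-164) = ((3 + 0*(1/17))/26)*(-164) = ((3 + 0)/26)*(-164) = ((1/26)*3)*(-164) = (3/26)*(-164) = -246/13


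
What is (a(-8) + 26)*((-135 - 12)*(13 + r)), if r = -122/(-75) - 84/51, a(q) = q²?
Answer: -14596218/85 ≈ -1.7172e+5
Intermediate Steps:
r = -26/1275 (r = -122*(-1/75) - 84*1/51 = 122/75 - 28/17 = -26/1275 ≈ -0.020392)
(a(-8) + 26)*((-135 - 12)*(13 + r)) = ((-8)² + 26)*((-135 - 12)*(13 - 26/1275)) = (64 + 26)*(-147*16549/1275) = 90*(-810901/425) = -14596218/85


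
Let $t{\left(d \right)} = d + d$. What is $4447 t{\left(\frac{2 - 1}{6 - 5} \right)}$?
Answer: $8894$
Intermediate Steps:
$t{\left(d \right)} = 2 d$
$4447 t{\left(\frac{2 - 1}{6 - 5} \right)} = 4447 \cdot 2 \frac{2 - 1}{6 - 5} = 4447 \cdot 2 \cdot 1 \cdot 1^{-1} = 4447 \cdot 2 \cdot 1 \cdot 1 = 4447 \cdot 2 \cdot 1 = 4447 \cdot 2 = 8894$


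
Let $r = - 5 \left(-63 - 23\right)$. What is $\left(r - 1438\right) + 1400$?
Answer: $392$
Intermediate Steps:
$r = 430$ ($r = - 5 \left(-63 - 23\right) = \left(-5\right) \left(-86\right) = 430$)
$\left(r - 1438\right) + 1400 = \left(430 - 1438\right) + 1400 = -1008 + 1400 = 392$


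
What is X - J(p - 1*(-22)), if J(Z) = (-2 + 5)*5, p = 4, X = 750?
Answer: 735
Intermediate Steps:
J(Z) = 15 (J(Z) = 3*5 = 15)
X - J(p - 1*(-22)) = 750 - 1*15 = 750 - 15 = 735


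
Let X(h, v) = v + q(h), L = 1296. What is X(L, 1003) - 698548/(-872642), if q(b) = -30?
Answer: 424889607/436321 ≈ 973.80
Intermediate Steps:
X(h, v) = -30 + v (X(h, v) = v - 30 = -30 + v)
X(L, 1003) - 698548/(-872642) = (-30 + 1003) - 698548/(-872642) = 973 - 698548*(-1/872642) = 973 + 349274/436321 = 424889607/436321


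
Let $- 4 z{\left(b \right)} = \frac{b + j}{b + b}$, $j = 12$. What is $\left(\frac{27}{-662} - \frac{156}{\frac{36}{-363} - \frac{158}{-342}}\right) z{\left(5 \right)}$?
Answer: $\frac{36329061897}{198785360} \approx 182.76$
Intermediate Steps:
$z{\left(b \right)} = - \frac{12 + b}{8 b}$ ($z{\left(b \right)} = - \frac{\left(b + 12\right) \frac{1}{b + b}}{4} = - \frac{\left(12 + b\right) \frac{1}{2 b}}{4} = - \frac{\frac{1}{2} \frac{1}{b} \left(12 + b\right)}{4} = - \frac{12 + b}{8 b}$)
$\left(\frac{27}{-662} - \frac{156}{\frac{36}{-363} - \frac{158}{-342}}\right) z{\left(5 \right)} = \left(\frac{27}{-662} - \frac{156}{\frac{36}{-363} - \frac{158}{-342}}\right) \frac{-12 - 5}{8 \cdot 5} = \left(27 \left(- \frac{1}{662}\right) - \frac{156}{36 \left(- \frac{1}{363}\right) - - \frac{79}{171}}\right) \frac{1}{8} \cdot \frac{1}{5} \left(-12 - 5\right) = \left(- \frac{27}{662} - \frac{156}{- \frac{12}{121} + \frac{79}{171}}\right) \frac{1}{8} \cdot \frac{1}{5} \left(-17\right) = \left(- \frac{27}{662} - \frac{156}{\frac{7507}{20691}}\right) \left(- \frac{17}{40}\right) = \left(- \frac{27}{662} - \frac{3227796}{7507}\right) \left(- \frac{17}{40}\right) = \left(- \frac{2137003641}{4969634}\right) \left(- \frac{17}{40}\right) = \frac{36329061897}{198785360}$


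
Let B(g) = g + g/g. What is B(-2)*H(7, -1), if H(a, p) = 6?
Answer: -6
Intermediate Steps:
B(g) = 1 + g (B(g) = g + 1 = 1 + g)
B(-2)*H(7, -1) = (1 - 2)*6 = -1*6 = -6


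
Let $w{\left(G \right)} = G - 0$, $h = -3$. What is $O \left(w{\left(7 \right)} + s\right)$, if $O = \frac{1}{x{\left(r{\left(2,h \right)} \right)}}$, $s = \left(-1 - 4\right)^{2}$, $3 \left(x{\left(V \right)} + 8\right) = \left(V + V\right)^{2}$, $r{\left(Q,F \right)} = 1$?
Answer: $- \frac{24}{5} \approx -4.8$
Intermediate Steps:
$w{\left(G \right)} = G$ ($w{\left(G \right)} = G + 0 = G$)
$x{\left(V \right)} = -8 + \frac{4 V^{2}}{3}$ ($x{\left(V \right)} = -8 + \frac{\left(V + V\right)^{2}}{3} = -8 + \frac{\left(2 V\right)^{2}}{3} = -8 + \frac{4 V^{2}}{3}$)
$s = 25$ ($s = \left(-5\right)^{2} = 25$)
$O = - \frac{3}{20}$ ($O = \frac{1}{-8 + \frac{4 \cdot 1^{2}}{3}} = \frac{1}{-8 + \frac{4}{3} \cdot 1} = \frac{1}{-8 + \frac{4}{3}} = \frac{1}{- \frac{20}{3}} = - \frac{3}{20} \approx -0.15$)
$O \left(w{\left(7 \right)} + s\right) = - \frac{3 \left(7 + 25\right)}{20} = \left(- \frac{3}{20}\right) 32 = - \frac{24}{5}$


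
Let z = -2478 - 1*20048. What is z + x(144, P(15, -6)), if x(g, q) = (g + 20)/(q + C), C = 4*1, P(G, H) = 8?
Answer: -67537/3 ≈ -22512.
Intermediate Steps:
C = 4
x(g, q) = (20 + g)/(4 + q) (x(g, q) = (g + 20)/(q + 4) = (20 + g)/(4 + q))
z = -22526 (z = -2478 - 20048 = -22526)
z + x(144, P(15, -6)) = -22526 + (20 + 144)/(4 + 8) = -22526 + 164/12 = -22526 + (1/12)*164 = -22526 + 41/3 = -67537/3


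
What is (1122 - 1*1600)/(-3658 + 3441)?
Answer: 478/217 ≈ 2.2028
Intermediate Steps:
(1122 - 1*1600)/(-3658 + 3441) = (1122 - 1600)/(-217) = -478*(-1/217) = 478/217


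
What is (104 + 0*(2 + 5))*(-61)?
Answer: -6344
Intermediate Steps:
(104 + 0*(2 + 5))*(-61) = (104 + 0*7)*(-61) = (104 + 0)*(-61) = 104*(-61) = -6344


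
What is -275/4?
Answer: -275/4 ≈ -68.750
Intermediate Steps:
-275/4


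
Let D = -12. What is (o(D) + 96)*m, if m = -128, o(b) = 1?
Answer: -12416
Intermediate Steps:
(o(D) + 96)*m = (1 + 96)*(-128) = 97*(-128) = -12416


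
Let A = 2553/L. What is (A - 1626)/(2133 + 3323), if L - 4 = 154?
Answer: -8205/27808 ≈ -0.29506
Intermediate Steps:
L = 158 (L = 4 + 154 = 158)
A = 2553/158 ≈ 16.158
(A - 1626)/(2133 + 3323) = (2553/158 - 1626)/(2133 + 3323) = -254355/158/5456 = -254355/158*1/5456 = -8205/27808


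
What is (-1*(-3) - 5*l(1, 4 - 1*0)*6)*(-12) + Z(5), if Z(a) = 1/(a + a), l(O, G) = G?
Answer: 14041/10 ≈ 1404.1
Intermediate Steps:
Z(a) = 1/(2*a)
(-1*(-3) - 5*l(1, 4 - 1*0)*6)*(-12) + Z(5) = (-1*(-3) - 5*(4 - 1*0)*6)*(-12) + (½)/5 = (3 - 5*(4 + 0)*6)*(-12) + (½)*(⅕) = (3 - 5*4*6)*(-12) + ⅒ = (3 - 20*6)*(-12) + ⅒ = (3 - 120)*(-12) + ⅒ = -117*(-12) + ⅒ = 1404 + ⅒ = 14041/10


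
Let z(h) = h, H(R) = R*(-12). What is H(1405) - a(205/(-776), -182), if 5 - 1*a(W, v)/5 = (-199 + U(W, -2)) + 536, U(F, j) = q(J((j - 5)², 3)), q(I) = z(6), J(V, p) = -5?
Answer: -15170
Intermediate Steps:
H(R) = -12*R
q(I) = 6
U(F, j) = 6
a(W, v) = -1690 (a(W, v) = 25 - 5*((-199 + 6) + 536) = 25 - 5*(-193 + 536) = 25 - 5*343 = 25 - 1715 = -1690)
H(1405) - a(205/(-776), -182) = -12*1405 - 1*(-1690) = -16860 + 1690 = -15170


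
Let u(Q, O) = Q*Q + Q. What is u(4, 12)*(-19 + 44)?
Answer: 500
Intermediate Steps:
u(Q, O) = Q + Q² (u(Q, O) = Q² + Q = Q + Q²)
u(4, 12)*(-19 + 44) = (4*(1 + 4))*(-19 + 44) = (4*5)*25 = 20*25 = 500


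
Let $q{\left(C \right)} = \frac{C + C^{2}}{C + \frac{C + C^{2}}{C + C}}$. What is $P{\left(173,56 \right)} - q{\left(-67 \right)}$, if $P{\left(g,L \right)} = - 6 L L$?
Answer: $- \frac{938589}{50} \approx -18772.0$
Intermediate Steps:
$P{\left(g,L \right)} = - 6 L^{2}$
$q{\left(C \right)} = \frac{C + C^{2}}{C + \frac{C + C^{2}}{2 C}}$
$P{\left(173,56 \right)} - q{\left(-67 \right)} = - 6 \cdot 56^{2} - 2 \left(-67\right) \frac{1}{1 + 3 \left(-67\right)} \left(1 - 67\right) = \left(-6\right) 3136 - 2 \left(-67\right) \frac{1}{1 - 201} \left(-66\right) = -18816 - 2 \left(-67\right) \frac{1}{-200} \left(-66\right) = -18816 - 2 \left(-67\right) \left(- \frac{1}{200}\right) \left(-66\right) = -18816 - - \frac{2211}{50} = -18816 + \frac{2211}{50} = - \frac{938589}{50}$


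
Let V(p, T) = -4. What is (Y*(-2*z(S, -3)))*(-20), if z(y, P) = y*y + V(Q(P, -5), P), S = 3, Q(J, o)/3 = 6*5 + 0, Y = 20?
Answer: 4000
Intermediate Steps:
Q(J, o) = 90 (Q(J, o) = 3*(6*5 + 0) = 3*(30 + 0) = 3*30 = 90)
z(y, P) = -4 + y² (z(y, P) = y*y - 4 = y² - 4 = -4 + y²)
(Y*(-2*z(S, -3)))*(-20) = (20*(-2*(-4 + 3²)))*(-20) = (20*(-2*(-4 + 9)))*(-20) = (20*(-2*5))*(-20) = (20*(-10))*(-20) = -200*(-20) = 4000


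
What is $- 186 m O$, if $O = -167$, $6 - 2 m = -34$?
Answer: $621240$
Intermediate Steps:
$m = 20$ ($m = 3 - -17 = 3 + 17 = 20$)
$- 186 m O = \left(-186\right) 20 \left(-167\right) = \left(-3720\right) \left(-167\right) = 621240$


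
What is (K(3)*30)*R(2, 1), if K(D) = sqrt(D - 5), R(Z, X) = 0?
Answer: 0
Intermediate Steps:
K(D) = sqrt(-5 + D)
(K(3)*30)*R(2, 1) = (sqrt(-5 + 3)*30)*0 = (sqrt(-2)*30)*0 = ((I*sqrt(2))*30)*0 = (30*I*sqrt(2))*0 = 0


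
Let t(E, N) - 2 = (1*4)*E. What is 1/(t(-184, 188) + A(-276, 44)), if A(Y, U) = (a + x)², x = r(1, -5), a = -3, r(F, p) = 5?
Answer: -1/730 ≈ -0.0013699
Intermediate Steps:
x = 5
A(Y, U) = 4 (A(Y, U) = (-3 + 5)² = 2² = 4)
t(E, N) = 2 + 4*E (t(E, N) = 2 + (1*4)*E = 2 + 4*E)
1/(t(-184, 188) + A(-276, 44)) = 1/((2 + 4*(-184)) + 4) = 1/((2 - 736) + 4) = 1/(-734 + 4) = 1/(-730) = -1/730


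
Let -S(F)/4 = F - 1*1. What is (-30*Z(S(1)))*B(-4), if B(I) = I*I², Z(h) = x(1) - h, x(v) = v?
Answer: 1920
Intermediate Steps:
S(F) = 4 - 4*F (S(F) = -4*(F - 1*1) = -4*(F - 1) = -4*(-1 + F) = 4 - 4*F)
Z(h) = 1 - h
B(I) = I³
(-30*Z(S(1)))*B(-4) = -30*(1 - (4 - 4*1))*(-4)³ = -30*(1 - (4 - 4))*(-64) = -30*(1 - 1*0)*(-64) = -30*(1 + 0)*(-64) = -30*1*(-64) = -30*(-64) = 1920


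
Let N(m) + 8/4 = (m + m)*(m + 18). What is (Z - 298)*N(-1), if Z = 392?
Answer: -3384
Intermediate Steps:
N(m) = -2 + 2*m*(18 + m) (N(m) = -2 + (m + m)*(m + 18) = -2 + (2*m)*(18 + m) = -2 + 2*m*(18 + m))
(Z - 298)*N(-1) = (392 - 298)*(-2 + 2*(-1)**2 + 36*(-1)) = 94*(-2 + 2*1 - 36) = 94*(-2 + 2 - 36) = 94*(-36) = -3384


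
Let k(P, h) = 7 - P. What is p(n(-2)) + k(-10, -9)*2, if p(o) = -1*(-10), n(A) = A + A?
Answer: 44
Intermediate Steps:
n(A) = 2*A
p(o) = 10
p(n(-2)) + k(-10, -9)*2 = 10 + (7 - 1*(-10))*2 = 10 + (7 + 10)*2 = 10 + 17*2 = 10 + 34 = 44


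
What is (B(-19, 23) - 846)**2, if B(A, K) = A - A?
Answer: 715716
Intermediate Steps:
B(A, K) = 0
(B(-19, 23) - 846)**2 = (0 - 846)**2 = (-846)**2 = 715716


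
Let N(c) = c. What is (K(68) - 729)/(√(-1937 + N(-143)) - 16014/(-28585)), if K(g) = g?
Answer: -151289742795/849914538098 + 540104570725*I*√130/424957269049 ≈ -0.17801 + 14.491*I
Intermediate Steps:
(K(68) - 729)/(√(-1937 + N(-143)) - 16014/(-28585)) = (68 - 729)/(√(-1937 - 143) - 16014/(-28585)) = -661/(√(-2080) - 16014*(-1/28585)) = -661/(4*I*√130 + 16014/28585) = -661/(16014/28585 + 4*I*√130)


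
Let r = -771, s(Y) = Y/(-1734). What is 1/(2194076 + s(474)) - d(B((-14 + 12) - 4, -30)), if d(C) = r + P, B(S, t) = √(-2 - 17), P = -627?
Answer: 886454863519/634087885 ≈ 1398.0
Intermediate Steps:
s(Y) = -Y/1734 (s(Y) = Y*(-1/1734) = -Y/1734)
B(S, t) = I*√19 (B(S, t) = √(-19) = I*√19)
d(C) = -1398 (d(C) = -771 - 627 = -1398)
1/(2194076 + s(474)) - d(B((-14 + 12) - 4, -30)) = 1/(2194076 - 1/1734*474) - 1*(-1398) = 1/(2194076 - 79/289) + 1398 = 1/(634087885/289) + 1398 = 289/634087885 + 1398 = 886454863519/634087885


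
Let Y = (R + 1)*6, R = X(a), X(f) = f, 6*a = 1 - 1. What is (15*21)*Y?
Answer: 1890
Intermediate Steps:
a = 0 (a = (1 - 1)/6 = (1/6)*0 = 0)
R = 0
Y = 6 (Y = (0 + 1)*6 = 1*6 = 6)
(15*21)*Y = (15*21)*6 = 315*6 = 1890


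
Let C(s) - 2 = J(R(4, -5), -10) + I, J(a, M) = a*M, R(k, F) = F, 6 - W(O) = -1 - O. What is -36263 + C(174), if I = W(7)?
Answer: -36197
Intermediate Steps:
W(O) = 7 + O (W(O) = 6 - (-1 - O) = 6 + (1 + O) = 7 + O)
I = 14 (I = 7 + 7 = 14)
J(a, M) = M*a
C(s) = 66 (C(s) = 2 + (-10*(-5) + 14) = 2 + (50 + 14) = 2 + 64 = 66)
-36263 + C(174) = -36263 + 66 = -36197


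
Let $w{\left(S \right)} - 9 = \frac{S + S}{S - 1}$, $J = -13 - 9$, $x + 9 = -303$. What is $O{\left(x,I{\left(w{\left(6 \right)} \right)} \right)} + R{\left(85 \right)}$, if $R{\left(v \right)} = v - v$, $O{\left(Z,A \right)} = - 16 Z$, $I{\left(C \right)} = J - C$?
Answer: $4992$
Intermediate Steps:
$x = -312$ ($x = -9 - 303 = -312$)
$J = -22$
$w{\left(S \right)} = 9 + \frac{2 S}{-1 + S}$ ($w{\left(S \right)} = 9 + \frac{S + S}{S - 1} = 9 + \frac{2 S}{-1 + S}$)
$I{\left(C \right)} = -22 - C$
$R{\left(v \right)} = 0$
$O{\left(x,I{\left(w{\left(6 \right)} \right)} \right)} + R{\left(85 \right)} = \left(-16\right) \left(-312\right) + 0 = 4992 + 0 = 4992$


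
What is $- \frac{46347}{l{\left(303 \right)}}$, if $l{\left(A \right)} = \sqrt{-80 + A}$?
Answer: $- \frac{46347 \sqrt{223}}{223} \approx -3103.6$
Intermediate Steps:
$- \frac{46347}{l{\left(303 \right)}} = - \frac{46347}{\sqrt{-80 + 303}} = - \frac{46347}{\sqrt{223}} = - 46347 \frac{\sqrt{223}}{223} = - \frac{46347 \sqrt{223}}{223}$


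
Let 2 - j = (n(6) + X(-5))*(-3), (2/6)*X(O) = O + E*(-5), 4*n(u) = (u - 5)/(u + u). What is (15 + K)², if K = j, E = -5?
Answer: 9941409/256 ≈ 38834.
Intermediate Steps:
n(u) = (-5 + u)/(8*u) (n(u) = ((u - 5)/(u + u))/4 = ((-5 + u)/((2*u)))/4 = ((-5 + u)*(1/(2*u)))/4 = ((-5 + u)/(2*u))/4 = (-5 + u)/(8*u))
X(O) = 75 + 3*O (X(O) = 3*(O - 5*(-5)) = 3*(O + 25) = 3*(25 + O) = 75 + 3*O)
j = 2913/16 (j = 2 - ((⅛)*(-5 + 6)/6 + (75 + 3*(-5)))*(-3) = 2 - ((⅛)*(⅙)*1 + (75 - 15))*(-3) = 2 - (1/48 + 60)*(-3) = 2 - 2881*(-3)/48 = 2 - 1*(-2881/16) = 2 + 2881/16 = 2913/16 ≈ 182.06)
K = 2913/16 ≈ 182.06
(15 + K)² = (15 + 2913/16)² = (3153/16)² = 9941409/256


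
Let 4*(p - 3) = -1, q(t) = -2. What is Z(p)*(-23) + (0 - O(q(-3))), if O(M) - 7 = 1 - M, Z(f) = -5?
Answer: 105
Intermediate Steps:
p = 11/4 (p = 3 + (¼)*(-1) = 3 - ¼ = 11/4 ≈ 2.7500)
O(M) = 8 - M (O(M) = 7 + (1 - M) = 8 - M)
Z(p)*(-23) + (0 - O(q(-3))) = -5*(-23) + (0 - (8 - 1*(-2))) = 115 + (0 - (8 + 2)) = 115 + (0 - 1*10) = 115 + (0 - 10) = 115 - 10 = 105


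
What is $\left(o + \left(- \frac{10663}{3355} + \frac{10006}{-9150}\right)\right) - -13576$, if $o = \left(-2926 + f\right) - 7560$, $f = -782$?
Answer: $\frac{115935122}{50325} \approx 2303.7$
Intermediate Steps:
$o = -11268$ ($o = \left(-2926 - 782\right) - 7560 = -3708 - 7560 = -11268$)
$\left(o + \left(- \frac{10663}{3355} + \frac{10006}{-9150}\right)\right) - -13576 = \left(-11268 + \left(- \frac{10663}{3355} + \frac{10006}{-9150}\right)\right) - -13576 = \left(-11268 + \left(\left(-10663\right) \frac{1}{3355} + 10006 \left(- \frac{1}{9150}\right)\right)\right) + 13576 = \left(-11268 - \frac{214978}{50325}\right) + 13576 = - \frac{567277078}{50325} + 13576 = \frac{115935122}{50325}$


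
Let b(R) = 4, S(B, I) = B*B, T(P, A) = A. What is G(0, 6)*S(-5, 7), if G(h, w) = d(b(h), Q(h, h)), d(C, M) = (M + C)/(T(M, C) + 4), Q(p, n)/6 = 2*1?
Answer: 50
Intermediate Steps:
Q(p, n) = 12 (Q(p, n) = 6*(2*1) = 6*2 = 12)
S(B, I) = B²
d(C, M) = (C + M)/(4 + C) (d(C, M) = (M + C)/(C + 4) = (C + M)/(4 + C))
G(h, w) = 2 (G(h, w) = (4 + 12)/(4 + 4) = 16/8 = (⅛)*16 = 2)
G(0, 6)*S(-5, 7) = 2*(-5)² = 2*25 = 50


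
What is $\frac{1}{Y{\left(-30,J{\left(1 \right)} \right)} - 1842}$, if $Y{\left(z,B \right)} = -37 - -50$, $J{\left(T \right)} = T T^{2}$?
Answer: $- \frac{1}{1829} \approx -0.00054675$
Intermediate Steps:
$J{\left(T \right)} = T^{3}$
$Y{\left(z,B \right)} = 13$ ($Y{\left(z,B \right)} = -37 + 50 = 13$)
$\frac{1}{Y{\left(-30,J{\left(1 \right)} \right)} - 1842} = \frac{1}{13 - 1842} = \frac{1}{-1829} = - \frac{1}{1829}$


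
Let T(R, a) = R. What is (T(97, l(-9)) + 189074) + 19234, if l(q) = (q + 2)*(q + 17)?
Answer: 208405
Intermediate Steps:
l(q) = (2 + q)*(17 + q)
(T(97, l(-9)) + 189074) + 19234 = (97 + 189074) + 19234 = 189171 + 19234 = 208405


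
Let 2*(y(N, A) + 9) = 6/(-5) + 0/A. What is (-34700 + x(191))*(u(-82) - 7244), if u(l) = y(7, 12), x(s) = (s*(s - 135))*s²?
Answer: -14150543244368/5 ≈ -2.8301e+12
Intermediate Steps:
y(N, A) = -48/5 (y(N, A) = -9 + (6/(-5) + 0/A)/2 = -9 + (6*(-⅕) + 0)/2 = -9 + (-6/5 + 0)/2 = -9 + (½)*(-6/5) = -9 - ⅗ = -48/5)
x(s) = s³*(-135 + s) (x(s) = (s*(-135 + s))*s² = s³*(-135 + s))
u(l) = -48/5
(-34700 + x(191))*(u(-82) - 7244) = (-34700 + 191³*(-135 + 191))*(-48/5 - 7244) = (-34700 + 6967871*56)*(-36268/5) = (-34700 + 390200776)*(-36268/5) = 390166076*(-36268/5) = -14150543244368/5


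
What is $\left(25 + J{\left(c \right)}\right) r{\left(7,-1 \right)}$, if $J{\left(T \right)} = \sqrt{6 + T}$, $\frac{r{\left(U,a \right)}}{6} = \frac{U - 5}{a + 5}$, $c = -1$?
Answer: $75 + 3 \sqrt{5} \approx 81.708$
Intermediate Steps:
$r{\left(U,a \right)} = \frac{6 \left(-5 + U\right)}{5 + a}$ ($r{\left(U,a \right)} = 6 \frac{U - 5}{a + 5} = 6 \frac{-5 + U}{5 + a} = \frac{6 \left(-5 + U\right)}{5 + a}$)
$\left(25 + J{\left(c \right)}\right) r{\left(7,-1 \right)} = \left(25 + \sqrt{6 - 1}\right) \frac{6 \left(-5 + 7\right)}{5 - 1} = \left(25 + \sqrt{5}\right) 6 \cdot \frac{1}{4} \cdot 2 = \left(25 + \sqrt{5}\right) 3 = 75 + 3 \sqrt{5}$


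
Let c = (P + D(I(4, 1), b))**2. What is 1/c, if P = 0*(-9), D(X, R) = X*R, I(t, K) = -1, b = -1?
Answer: 1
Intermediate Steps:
D(X, R) = R*X
P = 0
c = 1 (c = (0 - 1*(-1))**2 = (0 + 1)**2 = 1**2 = 1)
1/c = 1/1 = 1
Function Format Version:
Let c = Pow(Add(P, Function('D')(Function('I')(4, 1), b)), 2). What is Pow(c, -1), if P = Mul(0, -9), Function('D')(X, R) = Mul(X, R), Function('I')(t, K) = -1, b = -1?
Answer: 1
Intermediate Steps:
Function('D')(X, R) = Mul(R, X)
P = 0
c = 1 (c = Pow(Add(0, Mul(-1, -1)), 2) = Pow(Add(0, 1), 2) = Pow(1, 2) = 1)
Pow(c, -1) = Pow(1, -1) = 1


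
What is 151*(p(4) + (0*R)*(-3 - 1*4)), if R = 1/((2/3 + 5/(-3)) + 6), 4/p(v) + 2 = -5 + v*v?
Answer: 604/9 ≈ 67.111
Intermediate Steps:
p(v) = 4/(-7 + v²) (p(v) = 4/(-2 + (-5 + v*v)) = 4/(-2 + (-5 + v²)) = 4/(-7 + v²))
R = ⅕ (R = 1/((2*(⅓) + 5*(-⅓)) + 6) = 1/((⅔ - 5/3) + 6) = 1/(-1 + 6) = 1/5 = ⅕ ≈ 0.20000)
151*(p(4) + (0*R)*(-3 - 1*4)) = 151*(4/(-7 + 4²) + (0*(⅕))*(-3 - 1*4)) = 151*(4/(-7 + 16) + 0*(-3 - 4)) = 151*(4/9 + 0*(-7)) = 151*(4*(⅑) + 0) = 151*(4/9 + 0) = 151*(4/9) = 604/9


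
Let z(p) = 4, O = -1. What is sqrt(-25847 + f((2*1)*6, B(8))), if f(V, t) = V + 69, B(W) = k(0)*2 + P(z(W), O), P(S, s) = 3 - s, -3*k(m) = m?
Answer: I*sqrt(25766) ≈ 160.52*I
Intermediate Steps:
k(m) = -m/3
B(W) = 4 (B(W) = -1/3*0*2 + (3 - 1*(-1)) = 0*2 + (3 + 1) = 0 + 4 = 4)
f(V, t) = 69 + V
sqrt(-25847 + f((2*1)*6, B(8))) = sqrt(-25847 + (69 + (2*1)*6)) = sqrt(-25847 + (69 + 2*6)) = sqrt(-25847 + (69 + 12)) = sqrt(-25847 + 81) = sqrt(-25766) = I*sqrt(25766)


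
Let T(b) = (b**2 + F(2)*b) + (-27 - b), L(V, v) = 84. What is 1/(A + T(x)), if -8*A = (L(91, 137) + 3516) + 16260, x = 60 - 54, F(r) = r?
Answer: -2/4935 ≈ -0.00040527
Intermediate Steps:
x = 6
T(b) = -27 + b + b**2 (T(b) = (b**2 + 2*b) + (-27 - b) = -27 + b + b**2)
A = -4965/2 (A = -((84 + 3516) + 16260)/8 = -(3600 + 16260)/8 = -1/8*19860 = -4965/2 ≈ -2482.5)
1/(A + T(x)) = 1/(-4965/2 + (-27 + 6 + 6**2)) = 1/(-4965/2 + (-27 + 6 + 36)) = 1/(-4965/2 + 15) = 1/(-4935/2) = -2/4935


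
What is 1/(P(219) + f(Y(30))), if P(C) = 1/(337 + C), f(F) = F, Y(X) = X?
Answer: 556/16681 ≈ 0.033331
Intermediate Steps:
1/(P(219) + f(Y(30))) = 1/(1/(337 + 219) + 30) = 1/(1/556 + 30) = 1/(16681/556) = 556/16681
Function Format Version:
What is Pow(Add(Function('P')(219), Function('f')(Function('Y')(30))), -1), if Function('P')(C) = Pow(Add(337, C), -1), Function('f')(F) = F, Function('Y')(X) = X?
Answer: Rational(556, 16681) ≈ 0.033331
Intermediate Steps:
Pow(Add(Function('P')(219), Function('f')(Function('Y')(30))), -1) = Pow(Add(Pow(Add(337, 219), -1), 30), -1) = Pow(Add(Pow(556, -1), 30), -1) = Pow(Add(Rational(1, 556), 30), -1) = Pow(Rational(16681, 556), -1) = Rational(556, 16681)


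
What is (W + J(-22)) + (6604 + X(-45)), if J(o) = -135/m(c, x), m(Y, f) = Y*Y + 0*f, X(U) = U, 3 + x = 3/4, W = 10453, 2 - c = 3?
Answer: 16877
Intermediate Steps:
c = -1 (c = 2 - 1*3 = 2 - 3 = -1)
x = -9/4 (x = -3 + 3/4 = -3 + 3*(¼) = -3 + ¾ = -9/4 ≈ -2.2500)
m(Y, f) = Y² (m(Y, f) = Y² + 0 = Y²)
J(o) = -135 (J(o) = -135/((-1)²) = -135/1 = -135*1 = -135)
(W + J(-22)) + (6604 + X(-45)) = (10453 - 135) + (6604 - 45) = 10318 + 6559 = 16877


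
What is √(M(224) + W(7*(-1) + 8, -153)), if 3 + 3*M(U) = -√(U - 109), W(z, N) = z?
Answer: I*√3*115^(¼)/3 ≈ 1.8907*I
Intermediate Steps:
M(U) = -1 - √(-109 + U)/3 (M(U) = -1 + (-√(U - 109))/3 = -1 + (-√(-109 + U))/3 = -1 - √(-109 + U)/3)
√(M(224) + W(7*(-1) + 8, -153)) = √((-1 - √(-109 + 224)/3) + (7*(-1) + 8)) = √((-1 - √115/3) + (-7 + 8)) = √((-1 - √115/3) + 1) = √(-√115/3) = I*(√3*115^(¼))/3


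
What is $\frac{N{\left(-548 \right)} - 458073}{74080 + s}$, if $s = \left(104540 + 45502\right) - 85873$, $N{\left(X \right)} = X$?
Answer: $- \frac{458621}{138249} \approx -3.3174$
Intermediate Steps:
$s = 64169$ ($s = 150042 - 85873 = 64169$)
$\frac{N{\left(-548 \right)} - 458073}{74080 + s} = \frac{-548 - 458073}{74080 + 64169} = - \frac{458621}{138249}$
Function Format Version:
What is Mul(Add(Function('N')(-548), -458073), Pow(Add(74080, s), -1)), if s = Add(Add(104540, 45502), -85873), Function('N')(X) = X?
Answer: Rational(-458621, 138249) ≈ -3.3174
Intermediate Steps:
s = 64169 (s = Add(150042, -85873) = 64169)
Mul(Add(Function('N')(-548), -458073), Pow(Add(74080, s), -1)) = Mul(Add(-548, -458073), Pow(Add(74080, 64169), -1)) = Mul(-458621, Pow(138249, -1)) = Mul(-458621, Rational(1, 138249)) = Rational(-458621, 138249)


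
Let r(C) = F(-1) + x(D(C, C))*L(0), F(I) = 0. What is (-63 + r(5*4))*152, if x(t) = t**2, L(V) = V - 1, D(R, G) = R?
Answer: -70376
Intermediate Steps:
L(V) = -1 + V
r(C) = -C**2 (r(C) = 0 + C**2*(-1 + 0) = 0 + C**2*(-1) = 0 - C**2 = -C**2)
(-63 + r(5*4))*152 = (-63 - (5*4)**2)*152 = (-63 - 1*20**2)*152 = (-63 - 1*400)*152 = (-63 - 400)*152 = -463*152 = -70376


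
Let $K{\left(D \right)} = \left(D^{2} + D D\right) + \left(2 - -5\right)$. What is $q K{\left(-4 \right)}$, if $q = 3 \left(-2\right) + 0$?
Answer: $-234$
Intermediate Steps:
$q = -6$ ($q = -6 + 0 = -6$)
$K{\left(D \right)} = 7 + 2 D^{2}$ ($K{\left(D \right)} = \left(D^{2} + D^{2}\right) + \left(2 + 5\right) = 2 D^{2} + 7 = 7 + 2 D^{2}$)
$q K{\left(-4 \right)} = - 6 \left(7 + 2 \left(-4\right)^{2}\right) = - 6 \left(7 + 2 \cdot 16\right) = - 6 \left(7 + 32\right) = \left(-6\right) 39 = -234$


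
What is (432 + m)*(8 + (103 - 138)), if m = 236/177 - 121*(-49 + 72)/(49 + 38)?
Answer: -314253/29 ≈ -10836.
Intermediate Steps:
m = -889/29 (m = 236*(1/177) - 121/(87/23) = 4/3 - 121/(87*(1/23)) = 4/3 - 121/87/23 = 4/3 - 121*23/87 = 4/3 - 2783/87 = -889/29 ≈ -30.655)
(432 + m)*(8 + (103 - 138)) = (432 - 889/29)*(8 + (103 - 138)) = 11639*(8 - 35)/29 = (11639/29)*(-27) = -314253/29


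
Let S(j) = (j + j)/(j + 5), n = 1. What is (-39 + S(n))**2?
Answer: 13456/9 ≈ 1495.1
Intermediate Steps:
S(j) = 2*j/(5 + j) (S(j) = (2*j)/(5 + j) = 2*j/(5 + j))
(-39 + S(n))**2 = (-39 + 2*1/(5 + 1))**2 = (-39 + 2*1/6)**2 = (-39 + 2*1*(1/6))**2 = (-39 + 1/3)**2 = (-116/3)**2 = 13456/9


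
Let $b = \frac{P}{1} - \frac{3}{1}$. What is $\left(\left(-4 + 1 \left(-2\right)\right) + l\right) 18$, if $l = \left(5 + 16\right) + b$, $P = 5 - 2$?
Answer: $270$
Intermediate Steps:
$P = 3$
$b = 0$ ($b = \frac{3}{1} - \frac{3}{1} = 3 \cdot 1 - 3 = 3 - 3 = 0$)
$l = 21$ ($l = \left(5 + 16\right) + 0 = 21 + 0 = 21$)
$\left(\left(-4 + 1 \left(-2\right)\right) + l\right) 18 = \left(\left(-4 + 1 \left(-2\right)\right) + 21\right) 18 = \left(\left(-4 - 2\right) + 21\right) 18 = \left(-6 + 21\right) 18 = 15 \cdot 18 = 270$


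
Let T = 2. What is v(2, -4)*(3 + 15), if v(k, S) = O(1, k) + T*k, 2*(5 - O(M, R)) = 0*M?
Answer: 162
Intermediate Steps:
O(M, R) = 5 (O(M, R) = 5 - 0*M = 5 - ½*0 = 5 + 0 = 5)
v(k, S) = 5 + 2*k
v(2, -4)*(3 + 15) = (5 + 2*2)*(3 + 15) = (5 + 4)*18 = 9*18 = 162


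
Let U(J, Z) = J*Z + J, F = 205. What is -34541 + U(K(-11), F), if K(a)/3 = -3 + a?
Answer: -43193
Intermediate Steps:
K(a) = -9 + 3*a (K(a) = 3*(-3 + a) = -9 + 3*a)
U(J, Z) = J + J*Z
-34541 + U(K(-11), F) = -34541 + (-9 + 3*(-11))*(1 + 205) = -34541 + (-9 - 33)*206 = -34541 - 42*206 = -34541 - 8652 = -43193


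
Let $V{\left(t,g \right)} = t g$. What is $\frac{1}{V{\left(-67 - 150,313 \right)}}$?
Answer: $- \frac{1}{67921} \approx -1.4723 \cdot 10^{-5}$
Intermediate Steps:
$V{\left(t,g \right)} = g t$
$\frac{1}{V{\left(-67 - 150,313 \right)}} = \frac{1}{313 \left(-67 - 150\right)} = \frac{1}{313 \left(-217\right)} = \frac{1}{-67921} = - \frac{1}{67921}$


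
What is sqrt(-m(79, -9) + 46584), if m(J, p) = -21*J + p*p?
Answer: sqrt(48162) ≈ 219.46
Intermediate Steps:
m(J, p) = p**2 - 21*J (m(J, p) = -21*J + p**2 = p**2 - 21*J)
sqrt(-m(79, -9) + 46584) = sqrt(-((-9)**2 - 21*79) + 46584) = sqrt(-(81 - 1659) + 46584) = sqrt(-1*(-1578) + 46584) = sqrt(1578 + 46584) = sqrt(48162)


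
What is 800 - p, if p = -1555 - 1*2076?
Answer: 4431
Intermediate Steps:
p = -3631 (p = -1555 - 2076 = -3631)
800 - p = 800 - 1*(-3631) = 800 + 3631 = 4431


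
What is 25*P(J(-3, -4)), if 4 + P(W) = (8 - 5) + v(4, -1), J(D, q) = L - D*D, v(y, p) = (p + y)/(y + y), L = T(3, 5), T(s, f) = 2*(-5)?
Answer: -125/8 ≈ -15.625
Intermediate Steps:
T(s, f) = -10
L = -10
v(y, p) = (p + y)/(2*y) (v(y, p) = (p + y)/((2*y)) = (p + y)*(1/(2*y)) = (p + y)/(2*y))
J(D, q) = -10 - D² (J(D, q) = -10 - D*D = -10 - D²)
P(W) = -5/8 (P(W) = -4 + ((8 - 5) + (½)*(-1 + 4)/4) = -4 + (3 + (½)*(¼)*3) = -4 + (3 + 3/8) = -4 + 27/8 = -5/8)
25*P(J(-3, -4)) = 25*(-5/8) = -125/8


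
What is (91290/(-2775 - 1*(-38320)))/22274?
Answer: 9129/79172933 ≈ 0.00011530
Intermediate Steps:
(91290/(-2775 - 1*(-38320)))/22274 = (91290/(-2775 + 38320))*(1/22274) = (91290/35545)*(1/22274) = (91290*(1/35545))*(1/22274) = (18258/7109)*(1/22274) = 9129/79172933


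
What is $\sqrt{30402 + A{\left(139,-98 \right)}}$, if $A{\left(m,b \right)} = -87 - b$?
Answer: $\sqrt{30413} \approx 174.39$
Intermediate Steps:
$\sqrt{30402 + A{\left(139,-98 \right)}} = \sqrt{30402 - -11} = \sqrt{30402 + \left(-87 + 98\right)} = \sqrt{30402 + 11} = \sqrt{30413}$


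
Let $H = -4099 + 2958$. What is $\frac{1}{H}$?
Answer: $- \frac{1}{1141} \approx -0.00087642$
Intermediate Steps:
$H = -1141$
$\frac{1}{H} = \frac{1}{-1141} = - \frac{1}{1141}$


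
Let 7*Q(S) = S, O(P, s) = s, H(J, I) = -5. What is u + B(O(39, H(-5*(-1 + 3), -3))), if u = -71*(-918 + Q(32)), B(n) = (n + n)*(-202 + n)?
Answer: 468464/7 ≈ 66923.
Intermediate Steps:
Q(S) = S/7
B(n) = 2*n*(-202 + n) (B(n) = (2*n)*(-202 + n) = 2*n*(-202 + n))
u = 453974/7 (u = -71*(-918 + (⅐)*32) = -71*(-918 + 32/7) = -71*(-6394/7) = 453974/7 ≈ 64853.)
u + B(O(39, H(-5*(-1 + 3), -3))) = 453974/7 + 2*(-5)*(-202 - 5) = 453974/7 + 2*(-5)*(-207) = 453974/7 + 2070 = 468464/7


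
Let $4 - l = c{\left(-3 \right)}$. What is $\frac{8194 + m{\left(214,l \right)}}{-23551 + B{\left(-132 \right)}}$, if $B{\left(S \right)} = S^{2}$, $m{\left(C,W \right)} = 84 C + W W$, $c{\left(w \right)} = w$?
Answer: $- \frac{26219}{6127} \approx -4.2793$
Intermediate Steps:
$l = 7$ ($l = 4 - -3 = 4 + 3 = 7$)
$m{\left(C,W \right)} = W^{2} + 84 C$ ($m{\left(C,W \right)} = 84 C + W^{2} = W^{2} + 84 C$)
$\frac{8194 + m{\left(214,l \right)}}{-23551 + B{\left(-132 \right)}} = \frac{8194 + \left(7^{2} + 84 \cdot 214\right)}{-23551 + \left(-132\right)^{2}} = \frac{8194 + \left(49 + 17976\right)}{-23551 + 17424} = \frac{8194 + 18025}{-6127} = 26219 \left(- \frac{1}{6127}\right) = - \frac{26219}{6127}$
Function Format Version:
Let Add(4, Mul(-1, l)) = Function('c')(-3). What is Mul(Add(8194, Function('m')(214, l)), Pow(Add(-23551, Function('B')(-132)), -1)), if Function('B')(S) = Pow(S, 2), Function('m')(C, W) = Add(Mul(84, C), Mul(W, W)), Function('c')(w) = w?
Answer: Rational(-26219, 6127) ≈ -4.2793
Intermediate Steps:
l = 7 (l = Add(4, Mul(-1, -3)) = Add(4, 3) = 7)
Function('m')(C, W) = Add(Pow(W, 2), Mul(84, C)) (Function('m')(C, W) = Add(Mul(84, C), Pow(W, 2)) = Add(Pow(W, 2), Mul(84, C)))
Mul(Add(8194, Function('m')(214, l)), Pow(Add(-23551, Function('B')(-132)), -1)) = Mul(Add(8194, Add(Pow(7, 2), Mul(84, 214))), Pow(Add(-23551, Pow(-132, 2)), -1)) = Mul(Add(8194, Add(49, 17976)), Pow(Add(-23551, 17424), -1)) = Mul(Add(8194, 18025), Pow(-6127, -1)) = Mul(26219, Rational(-1, 6127)) = Rational(-26219, 6127)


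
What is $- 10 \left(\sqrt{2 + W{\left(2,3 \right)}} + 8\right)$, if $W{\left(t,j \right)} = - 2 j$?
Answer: $-80 - 20 i \approx -80.0 - 20.0 i$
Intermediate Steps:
$- 10 \left(\sqrt{2 + W{\left(2,3 \right)}} + 8\right) = - 10 \left(\sqrt{2 - 6} + 8\right) = - 10 \left(\sqrt{-4} + 8\right) = - 10 \left(2 i + 8\right) = - 10 \left(8 + 2 i\right) = -80 - 20 i$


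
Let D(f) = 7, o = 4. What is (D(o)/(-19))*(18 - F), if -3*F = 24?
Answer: -182/19 ≈ -9.5789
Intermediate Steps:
F = -8 (F = -⅓*24 = -8)
(D(o)/(-19))*(18 - F) = (7/(-19))*(18 - 1*(-8)) = (7*(-1/19))*(18 + 8) = -7/19*26 = -182/19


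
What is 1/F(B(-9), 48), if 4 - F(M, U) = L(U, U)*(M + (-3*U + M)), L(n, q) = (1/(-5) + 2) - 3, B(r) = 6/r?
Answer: -5/852 ≈ -0.0058685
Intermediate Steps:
L(n, q) = -6/5 (L(n, q) = (-⅕ + 2) - 3 = 9/5 - 3 = -6/5)
F(M, U) = 4 - 18*U/5 + 12*M/5 (F(M, U) = 4 - (-6)*(M + (-3*U + M))/5 = 4 - (-6)*(M + (M - 3*U))/5 = 4 - (-6)*(-3*U + 2*M)/5 = 4 - (-12*M/5 + 18*U/5) = 4 + (-18*U/5 + 12*M/5) = 4 - 18*U/5 + 12*M/5)
1/F(B(-9), 48) = 1/(4 - 18/5*48 + 12*(6/(-9))/5) = 1/(4 - 864/5 + 12*(6*(-⅑))/5) = 1/(4 - 864/5 + (12/5)*(-⅔)) = 1/(4 - 864/5 - 8/5) = 1/(-852/5) = -5/852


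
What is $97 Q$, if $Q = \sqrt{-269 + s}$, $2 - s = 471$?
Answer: $291 i \sqrt{82} \approx 2635.1 i$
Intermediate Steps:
$s = -469$ ($s = 2 - 471 = -469$)
$Q = 3 i \sqrt{82}$ ($Q = \sqrt{-269 - 469} = \sqrt{-738} = 3 i \sqrt{82} \approx 27.166 i$)
$97 Q = 97 \cdot 3 i \sqrt{82} = 291 i \sqrt{82}$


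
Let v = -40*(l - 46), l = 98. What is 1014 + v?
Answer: -1066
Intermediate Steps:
v = -2080 (v = -40*(98 - 46) = -40*52 = -2080)
1014 + v = 1014 - 2080 = -1066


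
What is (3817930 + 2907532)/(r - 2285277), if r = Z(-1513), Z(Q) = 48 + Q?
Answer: -3362731/1143371 ≈ -2.9411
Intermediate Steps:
r = -1465 (r = 48 - 1513 = -1465)
(3817930 + 2907532)/(r - 2285277) = (3817930 + 2907532)/(-1465 - 2285277) = 6725462/(-2286742) = 6725462*(-1/2286742) = -3362731/1143371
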